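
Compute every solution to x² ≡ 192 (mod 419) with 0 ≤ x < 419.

Since 419 ≡ 3 (mod 4), a square root of 192 is 192^((419+1)/4) = 192^105 mod 419.
Repeated squaring: 192^2≡411, 192^4≡64, 192^8≡325, 192^16≡37, 192^32≡112, 192^64≡393 (mod 419).
192^105 = 192^(64+32+8+1) ≡ 187 (mod 419).
Check: 187² = 34969 ≡ 192 (mod 419). The two roots are 187 and 232.

187, 232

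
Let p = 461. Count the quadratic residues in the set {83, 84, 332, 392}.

(83/461) = -1 → non-residue.
(84/461) = +1 → QR.
(332/461) = -1 → non-residue.
(392/461) = -1 → non-residue.
Total quadratic residues among the 4: 1.

1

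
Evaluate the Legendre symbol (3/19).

Reciprocity: 3 ≡ 3 and 19 ≡ 3 (mod 4), so (3/19) = −(19/3).
Reduce top mod 3: now compute (1/3).
Reached (1/3) = 1. Collecting the sign flips along the way, the symbol is -1.

-1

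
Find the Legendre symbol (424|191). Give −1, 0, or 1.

-1

Euler's criterion: (424/191) ≡ 42^95 (mod 191).
42^2 ≡ 45 (mod 191)
42^4 ≡ 115 (mod 191)
42^8 ≡ 46 (mod 191)
42^16 ≡ 15 (mod 191)
42^32 ≡ 34 (mod 191)
42^64 ≡ 10 (mod 191)
42^95 = 42^(64+16+8+4+2+1) ≡ 190 (mod 191).
Result is 190 ≡ −1, so (424/191) = −1.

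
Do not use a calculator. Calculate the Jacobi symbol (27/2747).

1

Reciprocity: 27 ≡ 3 and 2747 ≡ 3 (mod 4), so (27/2747) = −(2747/27).
Reduce top mod 27: now compute (20/27).
Pull out 2^2: since 27 ≡ 3 (mod 8), (2/27) = -1, so (2/27)^2 = +1.
Reciprocity: 5 ≡ 1 and 27 ≡ 3 (mod 4), so (5/27) = +(27/5).
Reduce top mod 5: now compute (2/5).
Pull out 2: since 5 ≡ 5 (mod 8), (2/5) = -1.
Reached (1/5) = 1. Collecting the sign flips along the way, the symbol is +1.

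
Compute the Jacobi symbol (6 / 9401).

-1

Pull out 2: since 9401 ≡ 1 (mod 8), (2/9401) = +1.
Reciprocity: 3 ≡ 3 and 9401 ≡ 1 (mod 4), so (3/9401) = +(9401/3).
Reduce top mod 3: now compute (2/3).
Pull out 2: since 3 ≡ 3 (mod 8), (2/3) = -1.
Reached (1/3) = 1. Collecting the sign flips along the way, the symbol is -1.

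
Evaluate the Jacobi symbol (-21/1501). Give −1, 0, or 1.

First reduce: -21 ≡ 1480 (mod 1501).
Pull out 2^3: since 1501 ≡ 5 (mod 8), (2/1501) = -1, so (2/1501)^3 = -1.
Reciprocity: 185 ≡ 1 and 1501 ≡ 1 (mod 4), so (185/1501) = +(1501/185).
Reduce top mod 185: now compute (21/185).
Reciprocity: 21 ≡ 1 and 185 ≡ 1 (mod 4), so (21/185) = +(185/21).
Reduce top mod 21: now compute (17/21).
Reciprocity: 17 ≡ 1 and 21 ≡ 1 (mod 4), so (17/21) = +(21/17).
Reduce top mod 17: now compute (4/17).
Pull out 2^2: since 17 ≡ 1 (mod 8), (2/17) = +1, so (2/17)^2 = +1.
Reached (1/17) = 1. Collecting the sign flips along the way, the symbol is -1.

-1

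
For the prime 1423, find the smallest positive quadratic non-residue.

3

(2/1423) = +1, so 2 is a residue.
(3/1423) = −1, so 3 is the smallest positive non-residue mod 1423.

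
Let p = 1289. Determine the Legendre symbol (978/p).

Pull out 2: since 1289 ≡ 1 (mod 8), (2/1289) = +1.
Reciprocity: 489 ≡ 1 and 1289 ≡ 1 (mod 4), so (489/1289) = +(1289/489).
Reduce top mod 489: now compute (311/489).
Reciprocity: 311 ≡ 3 and 489 ≡ 1 (mod 4), so (311/489) = +(489/311).
Reduce top mod 311: now compute (178/311).
Pull out 2: since 311 ≡ 7 (mod 8), (2/311) = +1.
Reciprocity: 89 ≡ 1 and 311 ≡ 3 (mod 4), so (89/311) = +(311/89).
Reduce top mod 89: now compute (44/89).
Pull out 2^2: since 89 ≡ 1 (mod 8), (2/89) = +1, so (2/89)^2 = +1.
Reciprocity: 11 ≡ 3 and 89 ≡ 1 (mod 4), so (11/89) = +(89/11).
Reduce top mod 11: now compute (1/11).
Reached (1/11) = 1. Collecting the sign flips along the way, the symbol is +1.

1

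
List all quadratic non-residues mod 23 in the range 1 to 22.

Square k = 1,…,11 (k and 23−k give the same square):
1²=1, 2²=4, 3²=9, 4²=16, 5²≡2, 6²≡13, 7²≡3, 8²≡18, 9²≡12, 10²≡8, 11²≡6 (mod 23).
The residues are {1, 2, 3, 4, 6, 8, 9, 12, 13, 16, 18}; the non-residues are the remaining 11 nonzero classes.

5,7,10,11,14,15,17,19,20,21,22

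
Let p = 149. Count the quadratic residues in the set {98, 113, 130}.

(98/149) = -1 → non-residue.
(113/149) = +1 → QR.
(130/149) = +1 → QR.
Total quadratic residues among the 3: 2.

2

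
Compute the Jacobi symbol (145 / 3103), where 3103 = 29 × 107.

0

Reciprocity: 145 ≡ 1 and 3103 ≡ 3 (mod 4), so (145/3103) = +(3103/145).
Reduce top mod 145: now compute (58/145).
Pull out 2: since 145 ≡ 1 (mod 8), (2/145) = +1.
Reciprocity: 29 ≡ 1 and 145 ≡ 1 (mod 4), so (29/145) = +(145/29).
Reduce top mod 29: now compute (0/29).
Top reduces to 0: gcd > 1, so the symbol is 0.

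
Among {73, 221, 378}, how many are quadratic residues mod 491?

(73/491) = -1 → non-residue.
(221/491) = +1 → QR.
(378/491) = +1 → QR.
Total quadratic residues among the 3: 2.

2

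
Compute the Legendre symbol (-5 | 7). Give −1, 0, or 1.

First reduce: -5 ≡ 2 (mod 7).
Pull out 2: since 7 ≡ 7 (mod 8), (2/7) = +1.
Reached (1/7) = 1. Collecting the sign flips along the way, the symbol is +1.

1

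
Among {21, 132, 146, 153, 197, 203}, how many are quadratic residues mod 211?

(21/211) = +1 → QR.
(132/211) = -1 → non-residue.
(146/211) = -1 → non-residue.
(153/211) = -1 → non-residue.
(197/211) = -1 → non-residue.
(203/211) = +1 → QR.
Total quadratic residues among the 6: 2.

2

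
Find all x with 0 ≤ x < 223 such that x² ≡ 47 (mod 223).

50, 173

Since 223 ≡ 3 (mod 4), a square root of 47 is 47^((223+1)/4) = 47^56 mod 223.
Repeated squaring: 47^2≡202, 47^4≡218, 47^8≡25, 47^16≡179, 47^32≡152 (mod 223).
47^56 = 47^(32+16+8) ≡ 50 (mod 223).
Check: 50² = 2500 ≡ 47 (mod 223). The two roots are 50 and 173.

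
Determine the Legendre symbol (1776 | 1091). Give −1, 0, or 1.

-1

First reduce: 1776 ≡ 685 (mod 1091).
Reciprocity: 685 ≡ 1 and 1091 ≡ 3 (mod 4), so (685/1091) = +(1091/685).
Reduce top mod 685: now compute (406/685).
Pull out 2: since 685 ≡ 5 (mod 8), (2/685) = -1.
Reciprocity: 203 ≡ 3 and 685 ≡ 1 (mod 4), so (203/685) = +(685/203).
Reduce top mod 203: now compute (76/203).
Pull out 2^2: since 203 ≡ 3 (mod 8), (2/203) = -1, so (2/203)^2 = +1.
Reciprocity: 19 ≡ 3 and 203 ≡ 3 (mod 4), so (19/203) = −(203/19).
Reduce top mod 19: now compute (13/19).
Reciprocity: 13 ≡ 1 and 19 ≡ 3 (mod 4), so (13/19) = +(19/13).
Reduce top mod 13: now compute (6/13).
Pull out 2: since 13 ≡ 5 (mod 8), (2/13) = -1.
Reciprocity: 3 ≡ 3 and 13 ≡ 1 (mod 4), so (3/13) = +(13/3).
Reduce top mod 3: now compute (1/3).
Reached (1/3) = 1. Collecting the sign flips along the way, the symbol is -1.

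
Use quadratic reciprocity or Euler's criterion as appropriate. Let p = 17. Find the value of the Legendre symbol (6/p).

Euler's criterion: (6/17) ≡ 6^8 (mod 17).
6^2 ≡ 2 (mod 17)
6^4 ≡ 4 (mod 17)
6^8 ≡ 16 (mod 17)
6^8 = 6^(8) ≡ 16 (mod 17).
Result is 16 ≡ −1, so (6/17) = −1.

-1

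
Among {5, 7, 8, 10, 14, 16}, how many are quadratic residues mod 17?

2

(5/17) = -1 → non-residue.
(7/17) = -1 → non-residue.
(8/17) = +1 → QR.
(10/17) = -1 → non-residue.
(14/17) = -1 → non-residue.
(16/17) = +1 → QR.
Total quadratic residues among the 6: 2.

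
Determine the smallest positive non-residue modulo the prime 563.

2

(2/563) = −1, so 2 is the smallest positive non-residue mod 563.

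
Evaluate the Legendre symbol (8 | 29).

Pull out 2^3: since 29 ≡ 5 (mod 8), (2/29) = -1, so (2/29)^3 = -1.
Reached (1/29) = 1. Collecting the sign flips along the way, the symbol is -1.

-1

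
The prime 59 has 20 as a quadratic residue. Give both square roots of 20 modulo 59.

Since 59 ≡ 3 (mod 4), a square root of 20 is 20^((59+1)/4) = 20^15 mod 59.
Repeated squaring: 20^2≡46, 20^4≡51, 20^8≡5 (mod 59).
20^15 = 20^(8+4+2+1) ≡ 16 (mod 59).
Check: 16² = 256 ≡ 20 (mod 59). The two roots are 16 and 43.

16, 43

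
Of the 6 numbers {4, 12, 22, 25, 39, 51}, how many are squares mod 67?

(4/67) = +1 → QR.
(12/67) = -1 → non-residue.
(22/67) = +1 → QR.
(25/67) = +1 → QR.
(39/67) = +1 → QR.
(51/67) = -1 → non-residue.
Total quadratic residues among the 6: 4.

4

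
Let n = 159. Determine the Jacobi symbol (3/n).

0

Reciprocity: 3 ≡ 3 and 159 ≡ 3 (mod 4), so (3/159) = −(159/3).
Reduce top mod 3: now compute (0/3).
Top reduces to 0: gcd > 1, so the symbol is 0.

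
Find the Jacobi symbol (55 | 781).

0

Reciprocity: 55 ≡ 3 and 781 ≡ 1 (mod 4), so (55/781) = +(781/55).
Reduce top mod 55: now compute (11/55).
Reciprocity: 11 ≡ 3 and 55 ≡ 3 (mod 4), so (11/55) = −(55/11).
Reduce top mod 11: now compute (0/11).
Top reduces to 0: gcd > 1, so the symbol is 0.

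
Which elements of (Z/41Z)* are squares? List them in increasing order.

Square k = 1,…,20 (k and 41−k give the same square):
1²=1, 2²=4, 3²=9, 4²=16, 5²=25, 6²=36, 7²≡8, 8²≡23, 9²≡40, 10²≡18, 11²≡39, 12²≡21, 13²≡5, 14²≡32, 15²≡20, 16²≡10, 17²≡2, 18²≡37, 19²≡33, 20²≡31 (mod 41).
So the quadratic residues mod 41 are {1, 2, 4, 5, 8, 9, 10, 16, 18, 20, 21, 23, 25, 31, 32, 33, 36, 37, 39, 40}.

1, 2, 4, 5, 8, 9, 10, 16, 18, 20, 21, 23, 25, 31, 32, 33, 36, 37, 39, 40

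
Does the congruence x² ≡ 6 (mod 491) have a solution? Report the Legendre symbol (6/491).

-1

Euler's criterion: (6/491) ≡ 6^245 (mod 491).
6^2 ≡ 36 (mod 491)
6^4 ≡ 314 (mod 491)
6^8 ≡ 396 (mod 491)
6^16 ≡ 187 (mod 491)
6^32 ≡ 108 (mod 491)
6^64 ≡ 371 (mod 491)
6^128 ≡ 161 (mod 491)
6^245 = 6^(128+64+32+16+4+1) ≡ 490 (mod 491).
Result is 490 ≡ −1, so (6/491) = −1.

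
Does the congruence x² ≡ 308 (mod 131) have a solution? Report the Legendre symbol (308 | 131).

1

First reduce: 308 ≡ 46 (mod 131).
Pull out 2: since 131 ≡ 3 (mod 8), (2/131) = -1.
Reciprocity: 23 ≡ 3 and 131 ≡ 3 (mod 4), so (23/131) = −(131/23).
Reduce top mod 23: now compute (16/23).
Pull out 2^4: since 23 ≡ 7 (mod 8), (2/23) = +1, so (2/23)^4 = +1.
Reached (1/23) = 1. Collecting the sign flips along the way, the symbol is +1.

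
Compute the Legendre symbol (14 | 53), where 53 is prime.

-1

Pull out 2: since 53 ≡ 5 (mod 8), (2/53) = -1.
Reciprocity: 7 ≡ 3 and 53 ≡ 1 (mod 4), so (7/53) = +(53/7).
Reduce top mod 7: now compute (4/7).
Pull out 2^2: since 7 ≡ 7 (mod 8), (2/7) = +1, so (2/7)^2 = +1.
Reached (1/7) = 1. Collecting the sign flips along the way, the symbol is -1.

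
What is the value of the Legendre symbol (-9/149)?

Euler's criterion: (-9/149) ≡ 140^74 (mod 149).
140^2 ≡ 81 (mod 149)
140^4 ≡ 5 (mod 149)
140^8 ≡ 25 (mod 149)
140^16 ≡ 29 (mod 149)
140^32 ≡ 96 (mod 149)
140^64 ≡ 127 (mod 149)
140^74 = 140^(64+8+2) ≡ 1 (mod 149).
Result is 1, so (-9/149) = 1.

1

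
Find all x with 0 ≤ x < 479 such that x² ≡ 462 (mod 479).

Since 479 ≡ 3 (mod 4), a square root of 462 is 462^((479+1)/4) = 462^120 mod 479.
Repeated squaring: 462^2≡289, 462^4≡175, 462^8≡448, 462^16≡3, 462^32≡9, 462^64≡81 (mod 479).
462^120 = 462^(64+32+16+8) ≡ 221 (mod 479).
Check: 221² = 48841 ≡ 462 (mod 479). The two roots are 221 and 258.

221, 258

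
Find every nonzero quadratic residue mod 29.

1 4 5 6 7 9 13 16 20 22 23 24 25 28

Square k = 1,…,14 (k and 29−k give the same square):
1²=1, 2²=4, 3²=9, 4²=16, 5²=25, 6²≡7, 7²≡20, 8²≡6, 9²≡23, 10²≡13, 11²≡5, 12²≡28, 13²≡24, 14²≡22 (mod 29).
So the quadratic residues mod 29 are {1, 4, 5, 6, 7, 9, 13, 16, 20, 22, 23, 24, 25, 28}.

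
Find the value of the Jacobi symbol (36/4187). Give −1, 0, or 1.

Pull out 2^2: since 4187 ≡ 3 (mod 8), (2/4187) = -1, so (2/4187)^2 = +1.
Reciprocity: 9 ≡ 1 and 4187 ≡ 3 (mod 4), so (9/4187) = +(4187/9).
Reduce top mod 9: now compute (2/9).
Pull out 2: since 9 ≡ 1 (mod 8), (2/9) = +1.
Reached (1/9) = 1. Collecting the sign flips along the way, the symbol is +1.

1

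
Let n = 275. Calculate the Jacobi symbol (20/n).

Pull out 2^2: since 275 ≡ 3 (mod 8), (2/275) = -1, so (2/275)^2 = +1.
Reciprocity: 5 ≡ 1 and 275 ≡ 3 (mod 4), so (5/275) = +(275/5).
Reduce top mod 5: now compute (0/5).
Top reduces to 0: gcd > 1, so the symbol is 0.

0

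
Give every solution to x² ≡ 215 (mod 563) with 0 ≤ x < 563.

Since 563 ≡ 3 (mod 4), a square root of 215 is 215^((563+1)/4) = 215^141 mod 563.
Repeated squaring: 215^2≡59, 215^4≡103, 215^8≡475, 215^16≡425, 215^32≡465, 215^64≡33, 215^128≡526 (mod 563).
215^141 = 215^(128+8+4+1) ≡ 147 (mod 563).
Check: 147² = 21609 ≡ 215 (mod 563). The two roots are 147 and 416.

147, 416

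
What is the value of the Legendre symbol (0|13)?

Top reduces to 0: gcd > 1, so the symbol is 0.

0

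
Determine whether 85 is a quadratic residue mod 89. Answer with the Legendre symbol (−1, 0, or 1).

Reciprocity: 85 ≡ 1 and 89 ≡ 1 (mod 4), so (85/89) = +(89/85).
Reduce top mod 85: now compute (4/85).
Pull out 2^2: since 85 ≡ 5 (mod 8), (2/85) = -1, so (2/85)^2 = +1.
Reached (1/85) = 1. Collecting the sign flips along the way, the symbol is +1.

1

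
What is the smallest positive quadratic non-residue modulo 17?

3

(2/17) = +1, so 2 is a residue.
(3/17) = −1, so 3 is the smallest positive non-residue mod 17.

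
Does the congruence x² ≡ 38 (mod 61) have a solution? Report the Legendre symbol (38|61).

Euler's criterion: (38/61) ≡ 38^30 (mod 61).
38^2 ≡ 41 (mod 61)
38^4 ≡ 34 (mod 61)
38^8 ≡ 58 (mod 61)
38^16 ≡ 9 (mod 61)
38^30 = 38^(16+8+4+2) ≡ 60 (mod 61).
Result is 60 ≡ −1, so (38/61) = −1.

-1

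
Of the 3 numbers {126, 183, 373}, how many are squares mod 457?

2

(126/457) = +1 → QR.
(183/457) = -1 → non-residue.
(373/457) = +1 → QR.
Total quadratic residues among the 3: 2.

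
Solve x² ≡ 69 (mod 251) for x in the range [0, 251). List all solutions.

Since 251 ≡ 3 (mod 4), a square root of 69 is 69^((251+1)/4) = 69^63 mod 251.
Repeated squaring: 69^2≡243, 69^4≡64, 69^8≡80, 69^16≡125, 69^32≡63 (mod 251).
69^63 = 69^(32+16+8+4+2+1) ≡ 123 (mod 251).
Check: 123² = 15129 ≡ 69 (mod 251). The two roots are 123 and 128.

123, 128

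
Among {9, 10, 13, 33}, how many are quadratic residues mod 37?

3

(9/37) = +1 → QR.
(10/37) = +1 → QR.
(13/37) = -1 → non-residue.
(33/37) = +1 → QR.
Total quadratic residues among the 4: 3.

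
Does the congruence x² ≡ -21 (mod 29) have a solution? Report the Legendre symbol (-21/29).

-1

First reduce: -21 ≡ 8 (mod 29).
Pull out 2^3: since 29 ≡ 5 (mod 8), (2/29) = -1, so (2/29)^3 = -1.
Reached (1/29) = 1. Collecting the sign flips along the way, the symbol is -1.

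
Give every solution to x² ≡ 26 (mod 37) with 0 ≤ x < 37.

10, 27

37 ≡ 1 (mod 4), so we find a root by search.
Trying successive values, 10² = 100 ≡ 26 (mod 37). The other root is 37 − 10 = 27.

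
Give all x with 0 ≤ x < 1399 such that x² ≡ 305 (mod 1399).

Since 1399 ≡ 3 (mod 4), a square root of 305 is 305^((1399+1)/4) = 305^350 mod 1399.
Repeated squaring: 305^2≡691, 305^4≡422, 305^8≡411, 305^16≡1041, 305^32≡855, 305^64≡747, 305^128≡1207, 305^256≡490 (mod 1399).
305^350 = 305^(256+64+16+8+4+2) ≡ 1064 (mod 1399).
Check: 1064² = 1132096 ≡ 305 (mod 1399). The two roots are 335 and 1064.

335, 1064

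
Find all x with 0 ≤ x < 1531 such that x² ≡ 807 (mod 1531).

Since 1531 ≡ 3 (mod 4), a square root of 807 is 807^((1531+1)/4) = 807^383 mod 1531.
Repeated squaring: 807^2≡574, 807^4≡311, 807^8≡268, 807^16≡1398, 807^32≡848, 807^64≡1065, 807^128≡1285, 807^256≡807 (mod 1531).
807^383 = 807^(256+64+32+16+8+4+2+1) ≡ 1285 (mod 1531).
Check: 1285² = 1651225 ≡ 807 (mod 1531). The two roots are 246 and 1285.

246, 1285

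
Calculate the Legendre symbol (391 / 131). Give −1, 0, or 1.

1

First reduce: 391 ≡ 129 (mod 131).
Reciprocity: 129 ≡ 1 and 131 ≡ 3 (mod 4), so (129/131) = +(131/129).
Reduce top mod 129: now compute (2/129).
Pull out 2: since 129 ≡ 1 (mod 8), (2/129) = +1.
Reached (1/129) = 1. Collecting the sign flips along the way, the symbol is +1.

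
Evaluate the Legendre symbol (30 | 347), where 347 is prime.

1

Euler's criterion: (30/347) ≡ 30^173 (mod 347).
30^2 ≡ 206 (mod 347)
30^4 ≡ 102 (mod 347)
30^8 ≡ 341 (mod 347)
30^16 ≡ 36 (mod 347)
30^32 ≡ 255 (mod 347)
30^64 ≡ 136 (mod 347)
30^128 ≡ 105 (mod 347)
30^173 = 30^(128+32+8+4+1) ≡ 1 (mod 347).
Result is 1, so (30/347) = 1.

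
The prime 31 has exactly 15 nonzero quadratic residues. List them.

Square k = 1,…,15 (k and 31−k give the same square):
1²=1, 2²=4, 3²=9, 4²=16, 5²=25, 6²≡5, 7²≡18, 8²≡2, 9²≡19, 10²≡7, 11²≡28, 12²≡20, 13²≡14, 14²≡10, 15²≡8 (mod 31).
So the quadratic residues mod 31 are {1, 2, 4, 5, 7, 8, 9, 10, 14, 16, 18, 19, 20, 25, 28}.

1, 2, 4, 5, 7, 8, 9, 10, 14, 16, 18, 19, 20, 25, 28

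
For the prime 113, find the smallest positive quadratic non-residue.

3

(2/113) = +1, so 2 is a residue.
(3/113) = −1, so 3 is the smallest positive non-residue mod 113.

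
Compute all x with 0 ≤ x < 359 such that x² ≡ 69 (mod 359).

Since 359 ≡ 3 (mod 4), a square root of 69 is 69^((359+1)/4) = 69^90 mod 359.
Repeated squaring: 69^2≡94, 69^4≡220, 69^8≡294, 69^16≡276, 69^32≡68, 69^64≡316 (mod 359).
69^90 = 69^(64+16+8+2) ≡ 147 (mod 359).
Check: 147² = 21609 ≡ 69 (mod 359). The two roots are 147 and 212.

147, 212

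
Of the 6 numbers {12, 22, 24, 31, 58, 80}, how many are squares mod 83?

(12/83) = +1 → QR.
(22/83) = -1 → non-residue.
(24/83) = -1 → non-residue.
(31/83) = +1 → QR.
(58/83) = -1 → non-residue.
(80/83) = -1 → non-residue.
Total quadratic residues among the 6: 2.

2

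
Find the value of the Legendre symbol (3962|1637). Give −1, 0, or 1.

First reduce: 3962 ≡ 688 (mod 1637).
Pull out 2^4: since 1637 ≡ 5 (mod 8), (2/1637) = -1, so (2/1637)^4 = +1.
Reciprocity: 43 ≡ 3 and 1637 ≡ 1 (mod 4), so (43/1637) = +(1637/43).
Reduce top mod 43: now compute (3/43).
Reciprocity: 3 ≡ 3 and 43 ≡ 3 (mod 4), so (3/43) = −(43/3).
Reduce top mod 3: now compute (1/3).
Reached (1/3) = 1. Collecting the sign flips along the way, the symbol is -1.

-1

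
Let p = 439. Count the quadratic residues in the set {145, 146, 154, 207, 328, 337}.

(145/439) = +1 → QR.
(146/439) = +1 → QR.
(154/439) = +1 → QR.
(207/439) = -1 → non-residue.
(328/439) = -1 → non-residue.
(337/439) = -1 → non-residue.
Total quadratic residues among the 6: 3.

3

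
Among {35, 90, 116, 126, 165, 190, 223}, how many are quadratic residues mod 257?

(35/257) = +1 → QR.
(90/257) = -1 → non-residue.
(116/257) = +1 → QR.
(126/257) = -1 → non-residue.
(165/257) = +1 → QR.
(190/257) = +1 → QR.
(223/257) = +1 → QR.
Total quadratic residues among the 7: 5.

5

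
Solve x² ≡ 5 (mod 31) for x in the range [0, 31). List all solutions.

Since 31 ≡ 3 (mod 4), a square root of 5 is 5^((31+1)/4) = 5^8 mod 31.
Repeated squaring: 5^2≡25, 5^4≡5, 5^8≡25 (mod 31).
5^8 = 5^(8) ≡ 25 (mod 31).
Check: 25² = 625 ≡ 5 (mod 31). The two roots are 6 and 25.

6, 25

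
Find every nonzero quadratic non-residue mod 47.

5, 10, 11, 13, 15, 19, 20, 22, 23, 26, 29, 30, 31, 33, 35, 38, 39, 40, 41, 43, 44, 45, 46

Square k = 1,…,23 (k and 47−k give the same square):
1²=1, 2²=4, 3²=9, 4²=16, 5²=25, 6²=36, 7²≡2, 8²≡17, 9²≡34, 10²≡6, 11²≡27, 12²≡3, 13²≡28, 14²≡8, 15²≡37, 16²≡21, 17²≡7, 18²≡42, 19²≡32, 20²≡24, 21²≡18, 22²≡14, 23²≡12 (mod 47).
The residues are {1, 2, 3, 4, 6, 7, 8, 9, 12, 14, 16, 17, 18, 21, 24, 25, 27, 28, 32, 34, 36, 37, 42}; the non-residues are the remaining 23 nonzero classes.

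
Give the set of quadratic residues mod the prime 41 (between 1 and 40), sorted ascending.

1,2,4,5,8,9,10,16,18,20,21,23,25,31,32,33,36,37,39,40

Square k = 1,…,20 (k and 41−k give the same square):
1²=1, 2²=4, 3²=9, 4²=16, 5²=25, 6²=36, 7²≡8, 8²≡23, 9²≡40, 10²≡18, 11²≡39, 12²≡21, 13²≡5, 14²≡32, 15²≡20, 16²≡10, 17²≡2, 18²≡37, 19²≡33, 20²≡31 (mod 41).
So the quadratic residues mod 41 are {1, 2, 4, 5, 8, 9, 10, 16, 18, 20, 21, 23, 25, 31, 32, 33, 36, 37, 39, 40}.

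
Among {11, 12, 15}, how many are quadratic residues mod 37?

2

(11/37) = +1 → QR.
(12/37) = +1 → QR.
(15/37) = -1 → non-residue.
Total quadratic residues among the 3: 2.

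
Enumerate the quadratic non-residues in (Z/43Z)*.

Square k = 1,…,21 (k and 43−k give the same square):
1²=1, 2²=4, 3²=9, 4²=16, 5²=25, 6²=36, 7²≡6, 8²≡21, 9²≡38, 10²≡14, 11²≡35, 12²≡15, 13²≡40, 14²≡24, 15²≡10, 16²≡41, 17²≡31, 18²≡23, 19²≡17, 20²≡13, 21²≡11 (mod 43).
The residues are {1, 4, 6, 9, 10, 11, 13, 14, 15, 16, 17, 21, 23, 24, 25, 31, 35, 36, 38, 40, 41}; the non-residues are the remaining 21 nonzero classes.

2,3,5,7,8,12,18,19,20,22,26,27,28,29,30,32,33,34,37,39,42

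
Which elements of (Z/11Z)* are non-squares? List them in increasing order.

2, 6, 7, 8, 10

Square k = 1,…,5 (k and 11−k give the same square):
1²=1, 2²=4, 3²=9, 4²≡5, 5²≡3 (mod 11).
The residues are {1, 3, 4, 5, 9}; the non-residues are the remaining 5 nonzero classes.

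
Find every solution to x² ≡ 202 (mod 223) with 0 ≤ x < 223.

47, 176

Since 223 ≡ 3 (mod 4), a square root of 202 is 202^((223+1)/4) = 202^56 mod 223.
Repeated squaring: 202^2≡218, 202^4≡25, 202^8≡179, 202^16≡152, 202^32≡135 (mod 223).
202^56 = 202^(32+16+8) ≡ 47 (mod 223).
Check: 47² = 2209 ≡ 202 (mod 223). The two roots are 47 and 176.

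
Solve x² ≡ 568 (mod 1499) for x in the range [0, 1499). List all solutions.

255, 1244

Since 1499 ≡ 3 (mod 4), a square root of 568 is 568^((1499+1)/4) = 568^375 mod 1499.
Repeated squaring: 568^2≡339, 568^4≡997, 568^8≡172, 568^16≡1103, 568^32≡920, 568^64≡964, 568^128≡1415, 568^256≡1060 (mod 1499).
568^375 = 568^(256+64+32+16+4+2+1) ≡ 1244 (mod 1499).
Check: 1244² = 1547536 ≡ 568 (mod 1499). The two roots are 255 and 1244.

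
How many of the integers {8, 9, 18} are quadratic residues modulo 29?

(8/29) = -1 → non-residue.
(9/29) = +1 → QR.
(18/29) = -1 → non-residue.
Total quadratic residues among the 3: 1.

1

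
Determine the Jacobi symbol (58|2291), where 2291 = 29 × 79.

0

Pull out 2: since 2291 ≡ 3 (mod 8), (2/2291) = -1.
Reciprocity: 29 ≡ 1 and 2291 ≡ 3 (mod 4), so (29/2291) = +(2291/29).
Reduce top mod 29: now compute (0/29).
Top reduces to 0: gcd > 1, so the symbol is 0.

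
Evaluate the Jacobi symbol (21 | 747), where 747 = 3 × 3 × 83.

0

Reciprocity: 21 ≡ 1 and 747 ≡ 3 (mod 4), so (21/747) = +(747/21).
Reduce top mod 21: now compute (12/21).
Pull out 2^2: since 21 ≡ 5 (mod 8), (2/21) = -1, so (2/21)^2 = +1.
Reciprocity: 3 ≡ 3 and 21 ≡ 1 (mod 4), so (3/21) = +(21/3).
Reduce top mod 3: now compute (0/3).
Top reduces to 0: gcd > 1, so the symbol is 0.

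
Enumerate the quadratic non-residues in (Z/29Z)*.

2,3,8,10,11,12,14,15,17,18,19,21,26,27

Square k = 1,…,14 (k and 29−k give the same square):
1²=1, 2²=4, 3²=9, 4²=16, 5²=25, 6²≡7, 7²≡20, 8²≡6, 9²≡23, 10²≡13, 11²≡5, 12²≡28, 13²≡24, 14²≡22 (mod 29).
The residues are {1, 4, 5, 6, 7, 9, 13, 16, 20, 22, 23, 24, 25, 28}; the non-residues are the remaining 14 nonzero classes.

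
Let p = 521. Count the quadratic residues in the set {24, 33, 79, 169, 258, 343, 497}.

(24/521) = -1 → non-residue.
(33/521) = -1 → non-residue.
(79/521) = -1 → non-residue.
(169/521) = +1 → QR.
(258/521) = +1 → QR.
(343/521) = -1 → non-residue.
(497/521) = -1 → non-residue.
Total quadratic residues among the 7: 2.

2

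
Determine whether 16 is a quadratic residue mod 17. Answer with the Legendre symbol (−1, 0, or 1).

Pull out 2^4: since 17 ≡ 1 (mod 8), (2/17) = +1, so (2/17)^4 = +1.
Reached (1/17) = 1. Collecting the sign flips along the way, the symbol is +1.

1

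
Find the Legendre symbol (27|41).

Euler's criterion: (27/41) ≡ 27^20 (mod 41).
27^2 ≡ 32 (mod 41)
27^4 ≡ 40 (mod 41)
27^8 ≡ 1 (mod 41)
27^16 ≡ 1 (mod 41)
27^20 = 27^(16+4) ≡ 40 (mod 41).
Result is 40 ≡ −1, so (27/41) = −1.

-1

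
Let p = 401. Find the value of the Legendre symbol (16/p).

1

Pull out 2^4: since 401 ≡ 1 (mod 8), (2/401) = +1, so (2/401)^4 = +1.
Reached (1/401) = 1. Collecting the sign flips along the way, the symbol is +1.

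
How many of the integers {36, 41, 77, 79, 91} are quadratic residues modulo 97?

(36/97) = +1 → QR.
(41/97) = -1 → non-residue.
(77/97) = -1 → non-residue.
(79/97) = +1 → QR.
(91/97) = +1 → QR.
Total quadratic residues among the 5: 3.

3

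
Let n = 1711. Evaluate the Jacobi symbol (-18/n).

-1

First reduce: -18 ≡ 1693 (mod 1711).
Reciprocity: 1693 ≡ 1 and 1711 ≡ 3 (mod 4), so (1693/1711) = +(1711/1693).
Reduce top mod 1693: now compute (18/1693).
Pull out 2: since 1693 ≡ 5 (mod 8), (2/1693) = -1.
Reciprocity: 9 ≡ 1 and 1693 ≡ 1 (mod 4), so (9/1693) = +(1693/9).
Reduce top mod 9: now compute (1/9).
Reached (1/9) = 1. Collecting the sign flips along the way, the symbol is -1.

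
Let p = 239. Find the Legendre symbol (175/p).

-1

Reciprocity: 175 ≡ 3 and 239 ≡ 3 (mod 4), so (175/239) = −(239/175).
Reduce top mod 175: now compute (64/175).
Pull out 2^6: since 175 ≡ 7 (mod 8), (2/175) = +1, so (2/175)^6 = +1.
Reached (1/175) = 1. Collecting the sign flips along the way, the symbol is -1.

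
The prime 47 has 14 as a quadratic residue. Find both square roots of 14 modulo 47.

Since 47 ≡ 3 (mod 4), a square root of 14 is 14^((47+1)/4) = 14^12 mod 47.
Repeated squaring: 14^2≡8, 14^4≡17, 14^8≡7 (mod 47).
14^12 = 14^(8+4) ≡ 25 (mod 47).
Check: 25² = 625 ≡ 14 (mod 47). The two roots are 22 and 25.

22, 25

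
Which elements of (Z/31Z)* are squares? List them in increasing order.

Square k = 1,…,15 (k and 31−k give the same square):
1²=1, 2²=4, 3²=9, 4²=16, 5²=25, 6²≡5, 7²≡18, 8²≡2, 9²≡19, 10²≡7, 11²≡28, 12²≡20, 13²≡14, 14²≡10, 15²≡8 (mod 31).
So the quadratic residues mod 31 are {1, 2, 4, 5, 7, 8, 9, 10, 14, 16, 18, 19, 20, 25, 28}.

1 2 4 5 7 8 9 10 14 16 18 19 20 25 28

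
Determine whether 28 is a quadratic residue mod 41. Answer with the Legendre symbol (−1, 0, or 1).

Pull out 2^2: since 41 ≡ 1 (mod 8), (2/41) = +1, so (2/41)^2 = +1.
Reciprocity: 7 ≡ 3 and 41 ≡ 1 (mod 4), so (7/41) = +(41/7).
Reduce top mod 7: now compute (6/7).
Pull out 2: since 7 ≡ 7 (mod 8), (2/7) = +1.
Reciprocity: 3 ≡ 3 and 7 ≡ 3 (mod 4), so (3/7) = −(7/3).
Reduce top mod 3: now compute (1/3).
Reached (1/3) = 1. Collecting the sign flips along the way, the symbol is -1.

-1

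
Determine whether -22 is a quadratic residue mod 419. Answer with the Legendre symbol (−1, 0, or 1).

First reduce: -22 ≡ 397 (mod 419).
Reciprocity: 397 ≡ 1 and 419 ≡ 3 (mod 4), so (397/419) = +(419/397).
Reduce top mod 397: now compute (22/397).
Pull out 2: since 397 ≡ 5 (mod 8), (2/397) = -1.
Reciprocity: 11 ≡ 3 and 397 ≡ 1 (mod 4), so (11/397) = +(397/11).
Reduce top mod 11: now compute (1/11).
Reached (1/11) = 1. Collecting the sign flips along the way, the symbol is -1.

-1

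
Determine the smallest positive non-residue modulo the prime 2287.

3

(2/2287) = +1, so 2 is a residue.
(3/2287) = −1, so 3 is the smallest positive non-residue mod 2287.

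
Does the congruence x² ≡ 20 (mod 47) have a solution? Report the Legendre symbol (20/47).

-1

Euler's criterion: (20/47) ≡ 20^23 (mod 47).
20^2 ≡ 24 (mod 47)
20^4 ≡ 12 (mod 47)
20^8 ≡ 3 (mod 47)
20^16 ≡ 9 (mod 47)
20^23 = 20^(16+4+2+1) ≡ 46 (mod 47).
Result is 46 ≡ −1, so (20/47) = −1.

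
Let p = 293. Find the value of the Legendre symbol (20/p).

-1

Pull out 2^2: since 293 ≡ 5 (mod 8), (2/293) = -1, so (2/293)^2 = +1.
Reciprocity: 5 ≡ 1 and 293 ≡ 1 (mod 4), so (5/293) = +(293/5).
Reduce top mod 5: now compute (3/5).
Reciprocity: 3 ≡ 3 and 5 ≡ 1 (mod 4), so (3/5) = +(5/3).
Reduce top mod 3: now compute (2/3).
Pull out 2: since 3 ≡ 3 (mod 8), (2/3) = -1.
Reached (1/3) = 1. Collecting the sign flips along the way, the symbol is -1.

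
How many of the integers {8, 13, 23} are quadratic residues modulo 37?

0

(8/37) = -1 → non-residue.
(13/37) = -1 → non-residue.
(23/37) = -1 → non-residue.
Total quadratic residues among the 3: 0.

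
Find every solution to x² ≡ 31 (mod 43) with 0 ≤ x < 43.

17, 26

Since 43 ≡ 3 (mod 4), a square root of 31 is 31^((43+1)/4) = 31^11 mod 43.
Repeated squaring: 31^2≡15, 31^4≡10, 31^8≡14 (mod 43).
31^11 = 31^(8+2+1) ≡ 17 (mod 43).
Check: 17² = 289 ≡ 31 (mod 43). The two roots are 17 and 26.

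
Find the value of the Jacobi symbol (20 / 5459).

1

Pull out 2^2: since 5459 ≡ 3 (mod 8), (2/5459) = -1, so (2/5459)^2 = +1.
Reciprocity: 5 ≡ 1 and 5459 ≡ 3 (mod 4), so (5/5459) = +(5459/5).
Reduce top mod 5: now compute (4/5).
Pull out 2^2: since 5 ≡ 5 (mod 8), (2/5) = -1, so (2/5)^2 = +1.
Reached (1/5) = 1. Collecting the sign flips along the way, the symbol is +1.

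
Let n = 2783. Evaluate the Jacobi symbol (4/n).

Pull out 2^2: since 2783 ≡ 7 (mod 8), (2/2783) = +1, so (2/2783)^2 = +1.
Reached (1/2783) = 1. Collecting the sign flips along the way, the symbol is +1.

1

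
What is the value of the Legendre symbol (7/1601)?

-1

Reciprocity: 7 ≡ 3 and 1601 ≡ 1 (mod 4), so (7/1601) = +(1601/7).
Reduce top mod 7: now compute (5/7).
Reciprocity: 5 ≡ 1 and 7 ≡ 3 (mod 4), so (5/7) = +(7/5).
Reduce top mod 5: now compute (2/5).
Pull out 2: since 5 ≡ 5 (mod 8), (2/5) = -1.
Reached (1/5) = 1. Collecting the sign flips along the way, the symbol is -1.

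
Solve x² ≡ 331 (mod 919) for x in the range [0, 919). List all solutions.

368, 551

Since 919 ≡ 3 (mod 4), a square root of 331 is 331^((919+1)/4) = 331^230 mod 919.
Repeated squaring: 331^2≡200, 331^4≡483, 331^8≡782, 331^16≡389, 331^32≡605, 331^64≡263, 331^128≡244 (mod 919).
331^230 = 331^(128+64+32+4+2) ≡ 368 (mod 919).
Check: 368² = 135424 ≡ 331 (mod 919). The two roots are 368 and 551.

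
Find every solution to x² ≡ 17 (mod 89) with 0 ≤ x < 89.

89 ≡ 1 (mod 4), so we find a root by search.
Trying successive values, 27² = 729 ≡ 17 (mod 89). The other root is 89 − 27 = 62.

27, 62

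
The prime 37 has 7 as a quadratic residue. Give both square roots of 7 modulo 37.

37 ≡ 1 (mod 4), so we find a root by search.
Trying successive values, 9² = 81 ≡ 7 (mod 37). The other root is 37 − 9 = 28.

9, 28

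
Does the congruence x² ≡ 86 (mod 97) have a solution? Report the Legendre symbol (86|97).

Euler's criterion: (86/97) ≡ 86^48 (mod 97).
86^2 ≡ 24 (mod 97)
86^4 ≡ 91 (mod 97)
86^8 ≡ 36 (mod 97)
86^16 ≡ 35 (mod 97)
86^32 ≡ 61 (mod 97)
86^48 = 86^(32+16) ≡ 1 (mod 97).
Result is 1, so (86/97) = 1.

1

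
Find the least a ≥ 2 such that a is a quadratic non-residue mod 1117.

2

(2/1117) = −1, so 2 is the smallest positive non-residue mod 1117.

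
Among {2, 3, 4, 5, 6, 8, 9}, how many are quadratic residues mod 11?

4

(2/11) = -1 → non-residue.
(3/11) = +1 → QR.
(4/11) = +1 → QR.
(5/11) = +1 → QR.
(6/11) = -1 → non-residue.
(8/11) = -1 → non-residue.
(9/11) = +1 → QR.
Total quadratic residues among the 7: 4.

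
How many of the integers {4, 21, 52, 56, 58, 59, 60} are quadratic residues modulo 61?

(4/61) = +1 → QR.
(21/61) = -1 → non-residue.
(52/61) = +1 → QR.
(56/61) = +1 → QR.
(58/61) = +1 → QR.
(59/61) = -1 → non-residue.
(60/61) = +1 → QR.
Total quadratic residues among the 7: 5.

5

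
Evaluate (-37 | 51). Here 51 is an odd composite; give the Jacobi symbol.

1

First reduce: -37 ≡ 14 (mod 51).
Pull out 2: since 51 ≡ 3 (mod 8), (2/51) = -1.
Reciprocity: 7 ≡ 3 and 51 ≡ 3 (mod 4), so (7/51) = −(51/7).
Reduce top mod 7: now compute (2/7).
Pull out 2: since 7 ≡ 7 (mod 8), (2/7) = +1.
Reached (1/7) = 1. Collecting the sign flips along the way, the symbol is +1.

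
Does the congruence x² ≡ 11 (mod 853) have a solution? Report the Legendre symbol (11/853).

-1

Reciprocity: 11 ≡ 3 and 853 ≡ 1 (mod 4), so (11/853) = +(853/11).
Reduce top mod 11: now compute (6/11).
Pull out 2: since 11 ≡ 3 (mod 8), (2/11) = -1.
Reciprocity: 3 ≡ 3 and 11 ≡ 3 (mod 4), so (3/11) = −(11/3).
Reduce top mod 3: now compute (2/3).
Pull out 2: since 3 ≡ 3 (mod 8), (2/3) = -1.
Reached (1/3) = 1. Collecting the sign flips along the way, the symbol is -1.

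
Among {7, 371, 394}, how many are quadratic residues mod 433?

(7/433) = -1 → non-residue.
(371/433) = -1 → non-residue.
(394/433) = +1 → QR.
Total quadratic residues among the 3: 1.

1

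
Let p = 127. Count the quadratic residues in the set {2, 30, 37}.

3

(2/127) = +1 → QR.
(30/127) = +1 → QR.
(37/127) = +1 → QR.
Total quadratic residues among the 3: 3.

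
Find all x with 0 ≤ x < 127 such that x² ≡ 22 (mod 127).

28, 99

Since 127 ≡ 3 (mod 4), a square root of 22 is 22^((127+1)/4) = 22^32 mod 127.
Repeated squaring: 22^2≡103, 22^4≡68, 22^8≡52, 22^16≡37, 22^32≡99 (mod 127).
22^32 = 22^(32) ≡ 99 (mod 127).
Check: 99² = 9801 ≡ 22 (mod 127). The two roots are 28 and 99.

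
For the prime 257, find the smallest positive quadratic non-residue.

(2/257) = +1, so 2 is a residue.
(3/257) = −1, so 3 is the smallest positive non-residue mod 257.

3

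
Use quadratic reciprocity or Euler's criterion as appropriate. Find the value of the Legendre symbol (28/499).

-1

Euler's criterion: (28/499) ≡ 28^249 (mod 499).
28^2 ≡ 285 (mod 499)
28^4 ≡ 387 (mod 499)
28^8 ≡ 69 (mod 499)
28^16 ≡ 270 (mod 499)
28^32 ≡ 46 (mod 499)
28^64 ≡ 120 (mod 499)
28^128 ≡ 428 (mod 499)
28^249 = 28^(128+64+32+16+8+1) ≡ 498 (mod 499).
Result is 498 ≡ −1, so (28/499) = −1.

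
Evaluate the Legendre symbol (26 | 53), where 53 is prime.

-1

Euler's criterion: (26/53) ≡ 26^26 (mod 53).
26^2 ≡ 40 (mod 53)
26^4 ≡ 10 (mod 53)
26^8 ≡ 47 (mod 53)
26^16 ≡ 36 (mod 53)
26^26 = 26^(16+8+2) ≡ 52 (mod 53).
Result is 52 ≡ −1, so (26/53) = −1.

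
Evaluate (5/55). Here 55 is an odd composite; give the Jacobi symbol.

0

Reciprocity: 5 ≡ 1 and 55 ≡ 3 (mod 4), so (5/55) = +(55/5).
Reduce top mod 5: now compute (0/5).
Top reduces to 0: gcd > 1, so the symbol is 0.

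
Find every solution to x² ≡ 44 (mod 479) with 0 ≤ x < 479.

116, 363

Since 479 ≡ 3 (mod 4), a square root of 44 is 44^((479+1)/4) = 44^120 mod 479.
Repeated squaring: 44^2≡20, 44^4≡400, 44^8≡14, 44^16≡196, 44^32≡96, 44^64≡115 (mod 479).
44^120 = 44^(64+32+16+8) ≡ 363 (mod 479).
Check: 363² = 131769 ≡ 44 (mod 479). The two roots are 116 and 363.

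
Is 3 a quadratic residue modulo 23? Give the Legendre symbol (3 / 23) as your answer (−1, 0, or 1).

Reciprocity: 3 ≡ 3 and 23 ≡ 3 (mod 4), so (3/23) = −(23/3).
Reduce top mod 3: now compute (2/3).
Pull out 2: since 3 ≡ 3 (mod 8), (2/3) = -1.
Reached (1/3) = 1. Collecting the sign flips along the way, the symbol is +1.

1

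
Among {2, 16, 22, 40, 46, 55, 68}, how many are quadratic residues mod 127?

(2/127) = +1 → QR.
(16/127) = +1 → QR.
(22/127) = +1 → QR.
(40/127) = -1 → non-residue.
(46/127) = -1 → non-residue.
(55/127) = -1 → non-residue.
(68/127) = +1 → QR.
Total quadratic residues among the 7: 4.

4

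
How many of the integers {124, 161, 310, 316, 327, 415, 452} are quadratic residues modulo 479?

(124/479) = -1 → non-residue.
(161/479) = +1 → QR.
(310/479) = -1 → non-residue.
(316/479) = -1 → non-residue.
(327/479) = +1 → QR.
(415/479) = -1 → non-residue.
(452/479) = -1 → non-residue.
Total quadratic residues among the 7: 2.

2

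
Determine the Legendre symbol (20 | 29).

Pull out 2^2: since 29 ≡ 5 (mod 8), (2/29) = -1, so (2/29)^2 = +1.
Reciprocity: 5 ≡ 1 and 29 ≡ 1 (mod 4), so (5/29) = +(29/5).
Reduce top mod 5: now compute (4/5).
Pull out 2^2: since 5 ≡ 5 (mod 8), (2/5) = -1, so (2/5)^2 = +1.
Reached (1/5) = 1. Collecting the sign flips along the way, the symbol is +1.

1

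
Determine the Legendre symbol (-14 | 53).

-1

Euler's criterion: (-14/53) ≡ 39^26 (mod 53).
39^2 ≡ 37 (mod 53)
39^4 ≡ 44 (mod 53)
39^8 ≡ 28 (mod 53)
39^16 ≡ 42 (mod 53)
39^26 = 39^(16+8+2) ≡ 52 (mod 53).
Result is 52 ≡ −1, so (-14/53) = −1.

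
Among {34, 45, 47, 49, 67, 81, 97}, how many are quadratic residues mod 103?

(34/103) = +1 → QR.
(45/103) = -1 → non-residue.
(47/103) = -1 → non-residue.
(49/103) = +1 → QR.
(67/103) = -1 → non-residue.
(81/103) = +1 → QR.
(97/103) = +1 → QR.
Total quadratic residues among the 7: 4.

4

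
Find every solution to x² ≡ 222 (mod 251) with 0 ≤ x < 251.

67, 184

Since 251 ≡ 3 (mod 4), a square root of 222 is 222^((251+1)/4) = 222^63 mod 251.
Repeated squaring: 222^2≡88, 222^4≡214, 222^8≡114, 222^16≡195, 222^32≡124 (mod 251).
222^63 = 222^(32+16+8+4+2+1) ≡ 67 (mod 251).
Check: 67² = 4489 ≡ 222 (mod 251). The two roots are 67 and 184.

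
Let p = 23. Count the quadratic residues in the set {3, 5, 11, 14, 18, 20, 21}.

(3/23) = +1 → QR.
(5/23) = -1 → non-residue.
(11/23) = -1 → non-residue.
(14/23) = -1 → non-residue.
(18/23) = +1 → QR.
(20/23) = -1 → non-residue.
(21/23) = -1 → non-residue.
Total quadratic residues among the 7: 2.

2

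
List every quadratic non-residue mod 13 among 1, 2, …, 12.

Square k = 1,…,6 (k and 13−k give the same square):
1²=1, 2²=4, 3²=9, 4²≡3, 5²≡12, 6²≡10 (mod 13).
The residues are {1, 3, 4, 9, 10, 12}; the non-residues are the remaining 6 nonzero classes.

2, 5, 6, 7, 8, 11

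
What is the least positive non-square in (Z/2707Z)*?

(2/2707) = −1, so 2 is the smallest positive non-residue mod 2707.

2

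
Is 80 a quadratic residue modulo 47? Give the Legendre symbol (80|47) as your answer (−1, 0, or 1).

First reduce: 80 ≡ 33 (mod 47).
Reciprocity: 33 ≡ 1 and 47 ≡ 3 (mod 4), so (33/47) = +(47/33).
Reduce top mod 33: now compute (14/33).
Pull out 2: since 33 ≡ 1 (mod 8), (2/33) = +1.
Reciprocity: 7 ≡ 3 and 33 ≡ 1 (mod 4), so (7/33) = +(33/7).
Reduce top mod 7: now compute (5/7).
Reciprocity: 5 ≡ 1 and 7 ≡ 3 (mod 4), so (5/7) = +(7/5).
Reduce top mod 5: now compute (2/5).
Pull out 2: since 5 ≡ 5 (mod 8), (2/5) = -1.
Reached (1/5) = 1. Collecting the sign flips along the way, the symbol is -1.

-1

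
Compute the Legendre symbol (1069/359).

First reduce: 1069 ≡ 351 (mod 359).
Reciprocity: 351 ≡ 3 and 359 ≡ 3 (mod 4), so (351/359) = −(359/351).
Reduce top mod 351: now compute (8/351).
Pull out 2^3: since 351 ≡ 7 (mod 8), (2/351) = +1, so (2/351)^3 = +1.
Reached (1/351) = 1. Collecting the sign flips along the way, the symbol is -1.

-1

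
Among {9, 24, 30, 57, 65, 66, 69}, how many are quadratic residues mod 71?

(9/71) = +1 → QR.
(24/71) = +1 → QR.
(30/71) = +1 → QR.
(57/71) = +1 → QR.
(65/71) = -1 → non-residue.
(66/71) = -1 → non-residue.
(69/71) = -1 → non-residue.
Total quadratic residues among the 7: 4.

4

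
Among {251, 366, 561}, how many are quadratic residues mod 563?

(251/563) = +1 → QR.
(366/563) = -1 → non-residue.
(561/563) = +1 → QR.
Total quadratic residues among the 3: 2.

2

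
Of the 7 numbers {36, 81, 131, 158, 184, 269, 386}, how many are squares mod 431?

(36/431) = +1 → QR.
(81/431) = +1 → QR.
(131/431) = -1 → non-residue.
(158/431) = -1 → non-residue.
(184/431) = +1 → QR.
(269/431) = -1 → non-residue.
(386/431) = -1 → non-residue.
Total quadratic residues among the 7: 3.

3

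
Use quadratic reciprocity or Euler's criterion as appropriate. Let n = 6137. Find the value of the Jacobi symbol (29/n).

Reciprocity: 29 ≡ 1 and 6137 ≡ 1 (mod 4), so (29/6137) = +(6137/29).
Reduce top mod 29: now compute (18/29).
Pull out 2: since 29 ≡ 5 (mod 8), (2/29) = -1.
Reciprocity: 9 ≡ 1 and 29 ≡ 1 (mod 4), so (9/29) = +(29/9).
Reduce top mod 9: now compute (2/9).
Pull out 2: since 9 ≡ 1 (mod 8), (2/9) = +1.
Reached (1/9) = 1. Collecting the sign flips along the way, the symbol is -1.

-1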